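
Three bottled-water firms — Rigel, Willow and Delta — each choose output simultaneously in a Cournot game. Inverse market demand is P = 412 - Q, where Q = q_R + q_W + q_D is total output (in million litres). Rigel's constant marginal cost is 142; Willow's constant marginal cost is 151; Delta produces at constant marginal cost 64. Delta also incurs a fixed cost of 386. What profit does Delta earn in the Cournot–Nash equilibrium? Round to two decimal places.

16062.06

Rigel's profit: π_R = (412 - Q)q_R - (142q_R). Setting ∂π_R/∂q_R = 0: 270 - 2q_R - (q_W + q_D) = 0.
Willow's profit: π_W = (412 - Q)q_W - (151q_W). Setting ∂π_W/∂q_W = 0: 261 - 2q_W - (q_R + q_D) = 0.
Delta's first-order condition: 348 - 2q_D - (q_R + q_W) = 0.
Summing all 3 equations gives 879 − 4Q = 0, hence Q = 879/4.
Back-substituting: q_R = (270 − 879/4) = 201/4, q_W = (261 − 879/4) = 165/4, q_D = (348 − 879/4) = 513/4.
Price P = 412 - 879/4 = 769/4.
Delta's profit: (769/4 - 64)·(513/4) - 386 = 16062.0625.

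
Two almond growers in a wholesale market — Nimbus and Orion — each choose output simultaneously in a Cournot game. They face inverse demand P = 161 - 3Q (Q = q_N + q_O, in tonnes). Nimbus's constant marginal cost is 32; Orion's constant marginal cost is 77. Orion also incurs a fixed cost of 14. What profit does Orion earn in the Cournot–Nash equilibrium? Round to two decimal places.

Nimbus's profit: π_N = (161 - 3Q)q_N - (32q_N). Setting ∂π_N/∂q_N = 0: 129 - 6q_N - 3(q_O) = 0.
Orion's first-order condition: 84 - 6q_O - 3(q_N) = 0.
So q_N = (129 - 3q_O)/6 and q_O = (84 - 3q_N)/6.
Substituting one into the other gives q_N = 58/3 and q_O = 13/3.
Price P = 161 - 3·(71/3) = 90.
Orion's profit: (90 - 77)·(13/3) - 14 = 127/3.

42.33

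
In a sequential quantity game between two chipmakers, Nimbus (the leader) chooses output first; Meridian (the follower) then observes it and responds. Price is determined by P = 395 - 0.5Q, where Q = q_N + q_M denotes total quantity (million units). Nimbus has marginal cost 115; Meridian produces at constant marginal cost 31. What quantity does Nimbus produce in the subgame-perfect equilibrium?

196

Solve by backward induction. Given q_N, the follower Meridian maximises π_M = (395 - (1/2)q_N - (1/2)q_M)q_M - 31q_M.
Setting the follower's marginal profit to zero, 364 - (1/2)q_N - q_M = 0, i.e. q_M = (364 - (1/2)q_N).
Nimbus substitutes q_M(q_N) into its own profit: π_N = q_N(395 - (1/2)q_N - (364 - (1/2)q_N)/2) - 115q_N = (213 - (1/4)q_N)q_N - 115q_N.
Leader FOC: 98 - (1/2)q_N = 0, so q_N = 196.
Then q_M = (364 - (1/2)·196) = 266.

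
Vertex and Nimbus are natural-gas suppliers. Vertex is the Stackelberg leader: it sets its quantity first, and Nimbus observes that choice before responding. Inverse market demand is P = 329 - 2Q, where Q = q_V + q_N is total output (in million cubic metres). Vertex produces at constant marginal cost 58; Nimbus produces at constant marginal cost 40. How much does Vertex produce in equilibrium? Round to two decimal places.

The follower Nimbus best-responds to any q_V: π_N = (329 - 2Q)q_N - 40q_N.
Follower FOC: 289 - 2q_V - 4q_N = 0, so q_N(q_V) = (289 - 2q_V)/4.
The leader anticipates this reaction. Substituting into P = 329 - 2Q gives P = 369/2 - q_V, so π_V = (369/2 - q_V)q_V - 58q_V.
Maximising: ∂π_V/∂q_V = 253/2 - 2q_V = 0, giving q_V = 253/4.
Then q_N = (289 - 2·(253/4))/4 = 325/8.

63.25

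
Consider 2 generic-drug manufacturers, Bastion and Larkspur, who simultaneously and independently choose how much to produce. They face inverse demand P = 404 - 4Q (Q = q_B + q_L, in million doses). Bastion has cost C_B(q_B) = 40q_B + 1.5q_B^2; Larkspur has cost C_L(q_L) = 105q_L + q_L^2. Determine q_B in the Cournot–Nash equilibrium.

Bastion's profit: π_B = (404 - 4Q)q_B - (40q_B + (3/2)q_B²). Setting ∂π_B/∂q_B = 0: 364 - 11q_B - 4(q_L) = 0.
Larkspur's profit: π_L = (404 - 4Q)q_L - (105q_L + q_L²). Setting ∂π_L/∂q_L = 0: 299 - 10q_L - 4(q_B) = 0.
Best responses: q_B = (364 - 4q_L)/11, q_L = (299 - 4q_B)/10.
Substituting one into the other gives q_B = 26 and q_L = 39/2.

26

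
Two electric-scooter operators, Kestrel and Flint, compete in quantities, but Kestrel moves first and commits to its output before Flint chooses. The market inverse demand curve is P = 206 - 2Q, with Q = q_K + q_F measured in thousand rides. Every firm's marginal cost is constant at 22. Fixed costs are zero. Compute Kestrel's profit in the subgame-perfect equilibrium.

The follower Flint best-responds to any q_K: π_F = (206 - 2Q)q_F - 22q_F.
Follower FOC: 184 - 2q_K - 4q_F = 0, so q_F(q_K) = (184 - 2q_K)/4.
The leader anticipates this reaction. Substituting into P = 206 - 2Q gives P = 114 - q_K, so π_K = (114 - q_K)q_K - 22q_K.
Leader FOC: 92 - 2q_K = 0, so q_K = 46.
Then q_F = (184 - 2·46)/4 = 23.
Price P = 206 - 2·69 = 68.
Kestrel's profit: (68 - 22)·46 = 2116.

2116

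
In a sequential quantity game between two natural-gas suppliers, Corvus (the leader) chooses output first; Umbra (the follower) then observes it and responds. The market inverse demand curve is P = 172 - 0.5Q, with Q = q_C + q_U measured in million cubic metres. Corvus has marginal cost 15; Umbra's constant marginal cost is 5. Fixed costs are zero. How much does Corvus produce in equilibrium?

147

The follower Umbra best-responds to any q_C: π_U = (172 - 0.5Q)q_U - 5q_U.
Follower FOC: 167 - (1/2)q_C - q_U = 0, so q_U(q_C) = (167 - (1/2)q_C).
The leader anticipates this reaction. Substituting into P = 172 - 0.5Q gives P = 177/2 - (1/4)q_C, so π_C = (177/2 - (1/4)q_C)q_C - 15q_C.
Leader FOC: 147/2 - (1/2)q_C = 0, so q_C = 147.
Then q_U = (167 - (1/2)·147) = 187/2.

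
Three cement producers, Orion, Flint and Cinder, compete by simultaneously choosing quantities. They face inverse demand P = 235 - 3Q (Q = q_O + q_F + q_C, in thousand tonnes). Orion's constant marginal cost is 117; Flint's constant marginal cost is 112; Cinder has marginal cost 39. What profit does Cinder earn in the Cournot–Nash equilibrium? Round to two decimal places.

2508.52

Orion's profit: π_O = (235 - 3Q)q_O - (117q_O). Setting ∂π_O/∂q_O = 0: 118 - 6q_O - 3(q_F + q_C) = 0.
Flint's profit: π_F = (235 - 3Q)q_F - (112q_F). Setting ∂π_F/∂q_F = 0: 123 - 6q_F - 3(q_O + q_C) = 0.
Cinder's first-order condition: 196 - 6q_C - 3(q_O + q_F) = 0.
Adding the 3 conditions: 437 − 6Q − 6Q = 0, i.e. Q = 437/12.
Back-substituting: q_O = (118 − 437/4)/3 = 35/12, q_F = (123 − 437/4)/3 = 55/12, q_C = (196 − 437/4)/3 = 347/12.
Price P = 235 - 3·(437/12) = 503/4.
Cinder's profit: (503/4 - 39)·(347/12) = 2508.5208.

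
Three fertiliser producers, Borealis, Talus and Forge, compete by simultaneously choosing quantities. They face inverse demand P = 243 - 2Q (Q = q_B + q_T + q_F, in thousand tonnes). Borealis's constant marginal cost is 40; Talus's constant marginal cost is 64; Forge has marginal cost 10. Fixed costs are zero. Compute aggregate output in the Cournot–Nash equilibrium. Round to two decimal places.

76.88

Borealis's profit: π_B = (243 - 2Q)q_B - (40q_B). Setting ∂π_B/∂q_B = 0: 203 - 4q_B - 2(q_T + q_F) = 0.
Talus's profit: π_T = (243 - 2Q)q_T - (64q_T). Setting ∂π_T/∂q_T = 0: 179 - 4q_T - 2(q_B + q_F) = 0.
Forge's profit: π_F = (243 - 2Q)q_F - (10q_F). Setting ∂π_F/∂q_F = 0: 233 - 4q_F - 2(q_B + q_T) = 0.
Adding the 3 first-order conditions: 615 − 8Q = 0, so Q = 615/8.
Back-substituting: q_B = (203 − 615/4)/2 = 197/8, q_T = (179 − 615/4)/2 = 101/8, q_F = (233 − 615/4)/2 = 317/8.
Total output Q = 197/8 + 101/8 + 317/8 = 615/8.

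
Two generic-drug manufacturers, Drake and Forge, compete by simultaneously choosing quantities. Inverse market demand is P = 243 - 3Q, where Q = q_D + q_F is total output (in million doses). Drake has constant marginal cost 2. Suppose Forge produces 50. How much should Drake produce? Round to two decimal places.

With the rival's output fixed at 50, Drake's profit is π_D = (243 - 3·50 - 3q_D)q_D - (2q_D) = (93 - 3q_D)q_D - (2q_D).
∂π_D/∂q_D = 91 - 6q_D = 0, so q_D = 91/6.

15.17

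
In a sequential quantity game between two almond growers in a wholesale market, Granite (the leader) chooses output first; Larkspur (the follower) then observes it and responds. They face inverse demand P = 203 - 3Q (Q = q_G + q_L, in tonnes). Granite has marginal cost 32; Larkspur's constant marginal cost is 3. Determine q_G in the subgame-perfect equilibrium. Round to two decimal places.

The follower Larkspur best-responds to any q_G: π_L = (203 - 3Q)q_L - 3q_L.
Follower FOC: 200 - 3q_G - 6q_L = 0, so q_L(q_G) = (200 - 3q_G)/6.
Granite substitutes q_L(q_G) into its own profit: π_G = q_G(203 - 3q_G - (200 - 3q_G)/2) - 32q_G = (103 - (3/2)q_G)q_G - 32q_G.
Leader FOC: 71 - 3q_G = 0, so q_G = 71/3.
Then q_L = (200 - 3·(71/3))/6 = 43/2.

23.67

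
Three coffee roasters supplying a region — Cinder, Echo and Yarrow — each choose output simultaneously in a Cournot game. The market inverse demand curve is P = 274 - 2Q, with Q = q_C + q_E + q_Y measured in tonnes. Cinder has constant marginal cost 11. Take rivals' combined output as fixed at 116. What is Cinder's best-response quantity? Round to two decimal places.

With rivals' combined output fixed at 116, Cinder's profit is π_C = (274 - 2·116 - 2q_C)q_C - (11q_C) = (42 - 2q_C)q_C - (11q_C).
∂π_C/∂q_C = 31 - 4q_C = 0, so q_C = 31/4.

7.75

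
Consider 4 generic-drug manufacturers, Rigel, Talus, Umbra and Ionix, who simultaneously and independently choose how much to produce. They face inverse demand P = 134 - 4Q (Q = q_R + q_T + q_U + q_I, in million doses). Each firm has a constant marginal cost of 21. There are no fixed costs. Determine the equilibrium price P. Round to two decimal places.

Each firm earns π_i = (134 - 4Q)q_i - 21q_i.
First-order condition (treating rivals' output as given): 113 - 8q_i - 4·Σ_{j≠i} q_j = 0.
By symmetry each firm produces the same amount; substituting Σ_{j≠i} q_j = 3q_i yields q_i = 113/20.
Total output Q = 113/5, so price P = 134 - 4·(113/5) = 218/5.

43.60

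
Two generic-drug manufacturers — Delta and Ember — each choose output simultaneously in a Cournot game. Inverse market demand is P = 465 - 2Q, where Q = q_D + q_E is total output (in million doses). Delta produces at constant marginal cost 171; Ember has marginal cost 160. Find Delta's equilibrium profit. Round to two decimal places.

4449.39

Delta's profit: π_D = (465 - 2Q)q_D - (171q_D). Setting ∂π_D/∂q_D = 0: 294 - 4q_D - 2(q_E) = 0.
Ember's first-order condition: 305 - 4q_E - 2(q_D) = 0.
So q_D = (294 - 2q_E)/4 and q_E = (305 - 2q_D)/4.
Substituting one into the other gives q_D = 283/6 and q_E = 158/3.
Price P = 465 - 2·(599/6) = 796/3.
Delta's profit: (796/3 - 171)·(283/6) = 4449.3889.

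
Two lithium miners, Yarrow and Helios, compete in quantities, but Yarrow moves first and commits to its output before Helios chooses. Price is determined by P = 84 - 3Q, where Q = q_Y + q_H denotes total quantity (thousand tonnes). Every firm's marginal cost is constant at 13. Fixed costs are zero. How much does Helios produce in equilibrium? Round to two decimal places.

The follower Helios best-responds to any q_Y: π_H = (84 - 3Q)q_H - 13q_H.
Setting the follower's marginal profit to zero, 71 - 3q_Y - 6q_H = 0, i.e. q_H = (71 - 3q_Y)/6.
The leader anticipates this reaction. Substituting into P = 84 - 3Q gives P = 97/2 - (3/2)q_Y, so π_Y = (97/2 - (3/2)q_Y)q_Y - 13q_Y.
Maximising: ∂π_Y/∂q_Y = 71/2 - 3q_Y = 0, giving q_Y = 71/6.
Then q_H = (71 - 3·(71/6))/6 = 71/12.

5.92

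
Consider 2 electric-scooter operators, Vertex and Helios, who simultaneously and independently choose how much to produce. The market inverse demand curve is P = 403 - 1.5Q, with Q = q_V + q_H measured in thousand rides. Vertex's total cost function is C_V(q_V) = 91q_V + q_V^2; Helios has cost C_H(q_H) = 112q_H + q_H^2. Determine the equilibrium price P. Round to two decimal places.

Vertex's profit: π_V = (403 - 1.5Q)q_V - (91q_V + q_V²). Setting ∂π_V/∂q_V = 0: 312 - 5q_V - (3/2)(q_H) = 0.
Helios's first-order condition: 291 - 5q_H - (3/2)(q_V) = 0.
So q_V = (312 - (3/2)q_H)/5 and q_H = (291 - (3/2)q_V)/5.
Substituting one into the other gives q_V = 642/13 and q_H = 564/13.
Total output Q = 1206/13, so price P = 403 - (3/2)·(1206/13) = 263.8462.

263.85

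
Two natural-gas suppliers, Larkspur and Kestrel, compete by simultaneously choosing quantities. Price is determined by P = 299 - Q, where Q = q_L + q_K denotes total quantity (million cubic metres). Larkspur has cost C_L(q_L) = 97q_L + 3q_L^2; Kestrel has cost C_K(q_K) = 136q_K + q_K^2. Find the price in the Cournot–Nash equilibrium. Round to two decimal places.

242.65

Larkspur's profit: π_L = (299 - Q)q_L - (97q_L + 3q_L²). Setting ∂π_L/∂q_L = 0: 202 - 8q_L - (q_K) = 0.
Kestrel's profit: π_K = (299 - Q)q_K - (136q_K + q_K²). Setting ∂π_K/∂q_K = 0: 163 - 4q_K - (q_L) = 0.
Rearranging gives the reaction functions q_L = (202 - q_K)/8 and q_K = (163 - q_L)/4.
Substituting one into the other gives q_L = 645/31 and q_K = 1102/31.
Total output Q = 1747/31, so price P = 299 - 1747/31 = 242.6452.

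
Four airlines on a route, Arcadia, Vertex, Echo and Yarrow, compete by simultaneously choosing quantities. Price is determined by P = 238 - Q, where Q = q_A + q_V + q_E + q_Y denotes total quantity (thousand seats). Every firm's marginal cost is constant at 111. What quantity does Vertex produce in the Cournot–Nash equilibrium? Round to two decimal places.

25.40

A representative firm's profit is π_i = q_i(238 - Q) - 111q_i.
First-order condition (treating rivals' output as given): 127 - 2q_i - Σ_{j≠i} q_j = 0.
With identical firms every q_j equals q_i, so Σ_{j≠i} q_j = 3q_i and 127 = 5q_i, giving q_i = 127/5.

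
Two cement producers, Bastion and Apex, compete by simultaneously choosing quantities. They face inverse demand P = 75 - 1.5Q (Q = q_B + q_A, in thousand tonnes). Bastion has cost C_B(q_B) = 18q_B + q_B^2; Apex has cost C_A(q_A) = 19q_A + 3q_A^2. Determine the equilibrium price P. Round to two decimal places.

53.12

Bastion's profit: π_B = (75 - 1.5Q)q_B - (18q_B + q_B²). Setting ∂π_B/∂q_B = 0: 57 - 5q_B - (3/2)(q_A) = 0.
Apex's profit: π_A = (75 - 1.5Q)q_A - (19q_A + 3q_A²). Setting ∂π_A/∂q_A = 0: 56 - 9q_A - (3/2)(q_B) = 0.
Rearranging gives the reaction functions q_B = (57 - (3/2)q_A)/5 and q_A = (56 - (3/2)q_B)/9.
Solving the pair: q_B = 572/57, q_A = 778/171.
Total output Q = 14.5848, so price P = 75 - (3/2)·14.5848 = 53.1228.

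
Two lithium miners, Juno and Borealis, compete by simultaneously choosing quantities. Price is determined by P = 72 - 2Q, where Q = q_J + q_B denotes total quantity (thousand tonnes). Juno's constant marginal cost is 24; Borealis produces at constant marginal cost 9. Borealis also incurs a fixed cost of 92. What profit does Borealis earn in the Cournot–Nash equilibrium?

246

Juno's profit: π_J = (72 - 2Q)q_J - (24q_J). Setting ∂π_J/∂q_J = 0: 48 - 4q_J - 2(q_B) = 0.
Borealis's profit: π_B = (72 - 2Q)q_B - (9q_B). Setting ∂π_B/∂q_B = 0: 63 - 4q_B - 2(q_J) = 0.
Rearranging gives the reaction functions q_J = (48 - 2q_B)/4 and q_B = (63 - 2q_J)/4.
Substituting one into the other gives q_J = 11/2 and q_B = 13.
Price P = 72 - 2·(37/2) = 35.
Borealis's profit: (35 - 9)·13 - 92 = 246.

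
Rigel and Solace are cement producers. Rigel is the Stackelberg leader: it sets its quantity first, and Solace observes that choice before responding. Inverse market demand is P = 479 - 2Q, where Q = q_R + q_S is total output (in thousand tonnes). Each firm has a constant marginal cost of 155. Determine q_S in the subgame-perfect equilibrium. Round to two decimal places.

The follower Solace best-responds to any q_R: π_S = (479 - 2Q)q_S - 155q_S.
Setting the follower's marginal profit to zero, 324 - 2q_R - 4q_S = 0, i.e. q_S = (324 - 2q_R)/4.
Rigel substitutes q_S(q_R) into its own profit: π_R = q_R(479 - 2q_R - (324 - 2q_R)/2) - 155q_R = (317 - q_R)q_R - 155q_R.
Maximising: ∂π_R/∂q_R = 162 - 2q_R = 0, giving q_R = 81.
Then q_S = (324 - 2·81)/4 = 81/2.

40.50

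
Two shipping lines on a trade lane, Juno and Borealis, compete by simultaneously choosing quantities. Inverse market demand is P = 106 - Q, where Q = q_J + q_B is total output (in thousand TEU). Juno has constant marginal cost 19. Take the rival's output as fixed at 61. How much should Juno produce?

With the rival's output fixed at 61, Juno's profit is π_J = (106 - 61 - q_J)q_J - (19q_J) = (45 - q_J)q_J - (19q_J).
∂π_J/∂q_J = 26 - 2q_J = 0, so q_J = 13.

13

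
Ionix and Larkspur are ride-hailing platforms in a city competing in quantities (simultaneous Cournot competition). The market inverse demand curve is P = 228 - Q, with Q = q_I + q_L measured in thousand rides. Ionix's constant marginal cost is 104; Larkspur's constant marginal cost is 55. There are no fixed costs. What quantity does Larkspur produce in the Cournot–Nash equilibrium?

74

Ionix's profit: π_I = (228 - Q)q_I - (104q_I). Setting ∂π_I/∂q_I = 0: 124 - 2q_I - (q_L) = 0.
Larkspur's profit: π_L = (228 - Q)q_L - (55q_L). Setting ∂π_L/∂q_L = 0: 173 - 2q_L - (q_I) = 0.
So q_I = (124 - q_L)/2 and q_L = (173 - q_I)/2.
Substituting one into the other gives q_I = 25 and q_L = 74.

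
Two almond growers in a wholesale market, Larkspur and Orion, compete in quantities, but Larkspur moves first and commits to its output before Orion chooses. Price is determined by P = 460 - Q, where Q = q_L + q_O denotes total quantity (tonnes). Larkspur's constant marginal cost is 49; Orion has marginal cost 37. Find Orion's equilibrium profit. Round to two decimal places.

12488.06

Solve by backward induction. Given q_L, the follower Orion maximises π_O = (460 - q_L - q_O)q_O - 37q_O.
Follower FOC: 423 - q_L - 2q_O = 0, so q_O(q_L) = (423 - q_L)/2.
Larkspur substitutes q_O(q_L) into its own profit: π_L = q_L(460 - q_L - (423 - q_L)/2) - 49q_L = (497/2 - (1/2)q_L)q_L - 49q_L.
Leader FOC: 399/2 - q_L = 0, so q_L = 399/2.
Then q_O = (423 - 399/2)/2 = 447/4.
Price P = 460 - 1245/4 = 595/4.
Orion's profit: (595/4 - 37)·(447/4) = 12488.0625.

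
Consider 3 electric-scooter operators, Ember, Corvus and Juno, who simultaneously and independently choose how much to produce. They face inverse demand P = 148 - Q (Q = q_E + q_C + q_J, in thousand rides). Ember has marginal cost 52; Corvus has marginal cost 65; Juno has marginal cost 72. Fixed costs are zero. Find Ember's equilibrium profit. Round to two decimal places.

1040.06

Ember's profit: π_E = (148 - Q)q_E - (52q_E). Setting ∂π_E/∂q_E = 0: 96 - 2q_E - (q_C + q_J) = 0.
Corvus's first-order condition: 83 - 2q_C - (q_E + q_J) = 0.
Juno's first-order condition: 76 - 2q_J - (q_E + q_C) = 0.
Adding the 3 first-order conditions: 255 − 4Q = 0, so Q = 255/4.
Back-substituting: q_E = (96 − 255/4) = 129/4, q_C = (83 − 255/4) = 77/4, q_J = (76 − 255/4) = 49/4.
Price P = 148 - 255/4 = 337/4.
Ember's profit: (337/4 - 52)·(129/4) = 1040.0625.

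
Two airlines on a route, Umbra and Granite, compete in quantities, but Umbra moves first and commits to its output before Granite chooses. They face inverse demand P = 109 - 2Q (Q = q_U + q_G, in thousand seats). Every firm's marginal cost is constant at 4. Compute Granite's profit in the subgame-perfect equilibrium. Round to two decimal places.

The follower Granite best-responds to any q_U: π_G = (109 - 2Q)q_G - 4q_G.
∂π_G/∂q_G = 105 - 2q_U - 4q_G = 0 gives the reaction function q_G = (105 - 2q_U)/4.
Umbra substitutes q_G(q_U) into its own profit: π_U = q_U(109 - 2q_U - (105 - 2q_U)/2) - 4q_U = (113/2 - q_U)q_U - 4q_U.
Leader FOC: 105/2 - 2q_U = 0, so q_U = 105/4.
Then q_G = (105 - 2·(105/4))/4 = 105/8.
Price P = 109 - 2·(315/8) = 121/4.
Granite's profit: (121/4 - 4)·(105/8) = 344.5313.

344.53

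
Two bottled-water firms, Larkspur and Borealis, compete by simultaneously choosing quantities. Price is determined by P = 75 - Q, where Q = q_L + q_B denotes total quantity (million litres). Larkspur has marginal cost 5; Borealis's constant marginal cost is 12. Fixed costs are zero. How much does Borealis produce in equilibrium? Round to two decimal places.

18.67

Larkspur's profit: π_L = (75 - Q)q_L - (5q_L). Setting ∂π_L/∂q_L = 0: 70 - 2q_L - (q_B) = 0.
Borealis's profit: π_B = (75 - Q)q_B - (12q_B). Setting ∂π_B/∂q_B = 0: 63 - 2q_B - (q_L) = 0.
So q_L = (70 - q_B)/2 and q_B = (63 - q_L)/2.
Substituting one into the other gives q_L = 77/3 and q_B = 56/3.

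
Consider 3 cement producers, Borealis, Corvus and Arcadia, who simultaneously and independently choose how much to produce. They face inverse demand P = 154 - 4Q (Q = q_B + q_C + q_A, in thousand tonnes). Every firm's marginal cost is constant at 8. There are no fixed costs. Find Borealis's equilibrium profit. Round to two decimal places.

Each firm earns π_i = (154 - 4Q)q_i - 8q_i.
First-order condition (treating rivals' output as given): 146 - 8q_i - 4·Σ_{j≠i} q_j = 0.
With identical firms every q_j equals q_i, so Σ_{j≠i} q_j = 2q_i and 146 = 16q_i, giving q_i = 73/8.
Price P = 154 - 4·(219/8) = 89/2.
Borealis's profit: (89/2 - 8)·(73/8) = 333.0625.

333.06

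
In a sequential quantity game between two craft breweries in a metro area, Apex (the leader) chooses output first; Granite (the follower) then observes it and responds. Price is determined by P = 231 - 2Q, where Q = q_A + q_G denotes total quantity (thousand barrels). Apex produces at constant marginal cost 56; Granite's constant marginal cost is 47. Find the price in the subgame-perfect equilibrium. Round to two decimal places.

The follower Granite best-responds to any q_A: π_G = (231 - 2Q)q_G - 47q_G.
Setting the follower's marginal profit to zero, 184 - 2q_A - 4q_G = 0, i.e. q_G = (184 - 2q_A)/4.
Apex substitutes q_G(q_A) into its own profit: π_A = q_A(231 - 2q_A - (184 - 2q_A)/2) - 56q_A = (139 - q_A)q_A - 56q_A.
The leader's first-order condition 83 - 2q_A = 0 yields q_A = 83/2.
Then q_G = (184 - 2·(83/2))/4 = 101/4.
Total output Q = 267/4, so price P = 231 - 2·(267/4) = 195/2.

97.50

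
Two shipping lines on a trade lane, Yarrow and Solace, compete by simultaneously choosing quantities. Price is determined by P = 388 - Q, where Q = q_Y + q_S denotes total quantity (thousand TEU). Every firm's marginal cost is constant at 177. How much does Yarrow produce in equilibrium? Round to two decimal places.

Each firm earns π_i = (388 - Q)q_i - 177q_i.
Setting ∂π_i/∂q_i = 0 with rivals' quantities fixed: 211 - 2q_i - q_j = 0.
With identical firms every q_j equals q_i, so q_j = q_i and 211 = 3q_i, giving q_i = 211/3.

70.33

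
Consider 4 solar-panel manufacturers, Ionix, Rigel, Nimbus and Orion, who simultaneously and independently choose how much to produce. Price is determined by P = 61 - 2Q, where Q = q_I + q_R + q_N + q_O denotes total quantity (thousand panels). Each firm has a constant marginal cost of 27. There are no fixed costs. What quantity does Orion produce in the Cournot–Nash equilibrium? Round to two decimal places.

A representative firm's profit is π_i = q_i(61 - 2Q) - 27q_i.
Setting ∂π_i/∂q_i = 0 with rivals' quantities fixed: 34 - 4q_i - 2·Σ_{j≠i} q_j = 0.
By symmetry each firm produces the same amount; substituting Σ_{j≠i} q_j = 3q_i yields q_i = 34/10 = 17/5.

3.40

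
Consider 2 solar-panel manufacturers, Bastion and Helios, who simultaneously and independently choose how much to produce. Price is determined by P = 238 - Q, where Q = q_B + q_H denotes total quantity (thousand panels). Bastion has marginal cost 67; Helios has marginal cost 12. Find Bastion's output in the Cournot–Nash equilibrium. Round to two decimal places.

Bastion's profit: π_B = (238 - Q)q_B - (67q_B). Setting ∂π_B/∂q_B = 0: 171 - 2q_B - (q_H) = 0.
Helios's first-order condition: 226 - 2q_H - (q_B) = 0.
Rearranging gives the reaction functions q_B = (171 - q_H)/2 and q_H = (226 - q_B)/2.
Solving the pair: q_B = 116/3, q_H = 281/3.

38.67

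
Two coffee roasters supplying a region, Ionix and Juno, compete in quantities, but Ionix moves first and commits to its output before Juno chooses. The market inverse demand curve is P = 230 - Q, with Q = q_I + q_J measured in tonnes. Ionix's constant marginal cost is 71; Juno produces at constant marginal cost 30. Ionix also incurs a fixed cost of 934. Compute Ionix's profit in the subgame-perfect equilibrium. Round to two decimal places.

Solve by backward induction. Given q_I, the follower Juno maximises π_J = (230 - q_I - q_J)q_J - 30q_J.
Follower FOC: 200 - q_I - 2q_J = 0, so q_J(q_I) = (200 - q_I)/2.
Ionix substitutes q_J(q_I) into its own profit: π_I = q_I(230 - q_I - (200 - q_I)/2) - 71q_I = (130 - (1/2)q_I)q_I - 71q_I.
Maximising: ∂π_I/∂q_I = 59 - q_I = 0, giving q_I = 59.
Then q_J = (200 - 59)/2 = 141/2.
Price P = 230 - 259/2 = 201/2.
Ionix's profit: (201/2 - 71)·59 - 934 = 1613/2.

806.50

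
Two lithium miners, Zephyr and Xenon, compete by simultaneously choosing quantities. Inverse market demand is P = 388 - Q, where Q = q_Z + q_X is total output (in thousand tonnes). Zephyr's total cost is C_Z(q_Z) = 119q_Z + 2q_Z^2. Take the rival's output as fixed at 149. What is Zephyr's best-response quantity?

20

With the rival's output fixed at 149, Zephyr's profit is π_Z = (388 - 149 - q_Z)q_Z - (119q_Z + 2q_Z²) = (239 - q_Z)q_Z - (119q_Z + 2q_Z²).
∂π_Z/∂q_Z = 120 - 6q_Z = 0, so q_Z = 20.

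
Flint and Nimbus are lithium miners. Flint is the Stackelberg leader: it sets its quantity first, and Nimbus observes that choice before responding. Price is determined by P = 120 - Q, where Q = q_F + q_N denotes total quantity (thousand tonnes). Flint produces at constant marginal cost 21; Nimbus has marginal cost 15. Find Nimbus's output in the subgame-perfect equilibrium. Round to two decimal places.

29.25

Solve by backward induction. Given q_F, the follower Nimbus maximises π_N = (120 - q_F - q_N)q_N - 15q_N.
Setting the follower's marginal profit to zero, 105 - q_F - 2q_N = 0, i.e. q_N = (105 - q_F)/2.
Flint substitutes q_N(q_F) into its own profit: π_F = q_F(120 - q_F - (105 - q_F)/2) - 21q_F = (135/2 - (1/2)q_F)q_F - 21q_F.
The leader's first-order condition 93/2 - q_F = 0 yields q_F = 93/2.
Then q_N = (105 - 93/2)/2 = 117/4.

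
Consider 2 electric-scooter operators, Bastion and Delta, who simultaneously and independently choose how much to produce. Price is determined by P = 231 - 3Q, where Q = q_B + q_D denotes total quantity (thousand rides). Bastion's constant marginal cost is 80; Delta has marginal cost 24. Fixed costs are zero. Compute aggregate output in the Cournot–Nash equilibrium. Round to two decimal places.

Bastion's profit: π_B = (231 - 3Q)q_B - (80q_B). Setting ∂π_B/∂q_B = 0: 151 - 6q_B - 3(q_D) = 0.
Delta's first-order condition: 207 - 6q_D - 3(q_B) = 0.
Best responses: q_B = (151 - 3q_D)/6, q_D = (207 - 3q_B)/6.
Solving the pair: q_B = 95/9, q_D = 263/9.
Total output Q = 95/9 + 263/9 = 358/9.

39.78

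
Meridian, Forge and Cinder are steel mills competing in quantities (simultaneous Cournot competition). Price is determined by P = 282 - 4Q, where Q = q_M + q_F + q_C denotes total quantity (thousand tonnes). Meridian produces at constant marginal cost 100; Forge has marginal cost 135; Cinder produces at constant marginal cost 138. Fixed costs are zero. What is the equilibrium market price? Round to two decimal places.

Meridian's profit: π_M = (282 - 4Q)q_M - (100q_M). Setting ∂π_M/∂q_M = 0: 182 - 8q_M - 4(q_F + q_C) = 0.
Forge's first-order condition: 147 - 8q_F - 4(q_M + q_C) = 0.
Cinder's profit: π_C = (282 - 4Q)q_C - (138q_C). Setting ∂π_C/∂q_C = 0: 144 - 8q_C - 4(q_M + q_F) = 0.
Adding the 3 conditions: 473 − 8Q − 8Q = 0, i.e. Q = 473/16.
Back-substituting: q_M = (182 − 473/4)/4 = 255/16, q_F = (147 − 473/4)/4 = 115/16, q_C = (144 − 473/4)/4 = 103/16.
Total output Q = 473/16, so price P = 282 - 4·(473/16) = 655/4.

163.75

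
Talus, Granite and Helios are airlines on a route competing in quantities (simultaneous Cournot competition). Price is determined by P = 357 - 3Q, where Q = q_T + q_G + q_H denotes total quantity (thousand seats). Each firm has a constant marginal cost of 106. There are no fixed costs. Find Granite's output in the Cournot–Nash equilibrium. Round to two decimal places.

20.92

Each firm earns π_i = (357 - 3Q)q_i - 106q_i.
Setting ∂π_i/∂q_i = 0 with rivals' quantities fixed: 251 - 6q_i - 3·Σ_{j≠i} q_j = 0.
With identical firms every q_j equals q_i, so Σ_{j≠i} q_j = 2q_i and 251 = 12q_i, giving q_i = 251/12.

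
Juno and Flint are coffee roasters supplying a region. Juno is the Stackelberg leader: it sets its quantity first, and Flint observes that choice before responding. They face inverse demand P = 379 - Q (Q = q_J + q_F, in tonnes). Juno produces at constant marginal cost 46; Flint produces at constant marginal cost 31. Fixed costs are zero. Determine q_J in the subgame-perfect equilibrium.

Solve by backward induction. Given q_J, the follower Flint maximises π_F = (379 - q_J - q_F)q_F - 31q_F.
∂π_F/∂q_F = 348 - q_J - 2q_F = 0 gives the reaction function q_F = (348 - q_J)/2.
Juno substitutes q_F(q_J) into its own profit: π_J = q_J(379 - q_J - (348 - q_J)/2) - 46q_J = (205 - (1/2)q_J)q_J - 46q_J.
The leader's first-order condition 159 - q_J = 0 yields q_J = 159.
Then q_F = (348 - 159)/2 = 189/2.

159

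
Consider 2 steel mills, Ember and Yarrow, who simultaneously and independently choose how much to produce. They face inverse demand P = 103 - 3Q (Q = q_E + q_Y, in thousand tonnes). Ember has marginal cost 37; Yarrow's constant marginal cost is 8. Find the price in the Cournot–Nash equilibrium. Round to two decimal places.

49.33

Ember's profit: π_E = (103 - 3Q)q_E - (37q_E). Setting ∂π_E/∂q_E = 0: 66 - 6q_E - 3(q_Y) = 0.
Yarrow's profit: π_Y = (103 - 3Q)q_Y - (8q_Y). Setting ∂π_Y/∂q_Y = 0: 95 - 6q_Y - 3(q_E) = 0.
Best responses: q_E = (66 - 3q_Y)/6, q_Y = (95 - 3q_E)/6.
Substituting one into the other gives q_E = 37/9 and q_Y = 124/9.
Total output Q = 161/9, so price P = 103 - 3·(161/9) = 148/3.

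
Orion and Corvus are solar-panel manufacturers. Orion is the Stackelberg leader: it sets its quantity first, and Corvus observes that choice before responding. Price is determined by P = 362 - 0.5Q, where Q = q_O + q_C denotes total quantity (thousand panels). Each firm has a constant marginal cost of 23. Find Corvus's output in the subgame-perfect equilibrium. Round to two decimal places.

169.50

Solve by backward induction. Given q_O, the follower Corvus maximises π_C = (362 - (1/2)q_O - (1/2)q_C)q_C - 23q_C.
Setting the follower's marginal profit to zero, 339 - (1/2)q_O - q_C = 0, i.e. q_C = (339 - (1/2)q_O).
Orion substitutes q_C(q_O) into its own profit: π_O = q_O(362 - (1/2)q_O - (339 - (1/2)q_O)/2) - 23q_O = (385/2 - (1/4)q_O)q_O - 23q_O.
The leader's first-order condition 339/2 - (1/2)q_O = 0 yields q_O = 339.
Then q_C = (339 - (1/2)·339) = 339/2.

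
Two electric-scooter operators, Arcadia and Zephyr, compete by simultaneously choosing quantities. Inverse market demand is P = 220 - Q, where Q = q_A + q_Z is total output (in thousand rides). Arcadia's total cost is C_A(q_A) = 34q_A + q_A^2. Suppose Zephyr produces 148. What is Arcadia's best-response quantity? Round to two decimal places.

9.50

With the rival's output fixed at 148, Arcadia's profit is π_A = (220 - 148 - q_A)q_A - (34q_A + q_A²) = (72 - q_A)q_A - (34q_A + q_A²).
∂π_A/∂q_A = 38 - 4q_A = 0, so q_A = 19/2.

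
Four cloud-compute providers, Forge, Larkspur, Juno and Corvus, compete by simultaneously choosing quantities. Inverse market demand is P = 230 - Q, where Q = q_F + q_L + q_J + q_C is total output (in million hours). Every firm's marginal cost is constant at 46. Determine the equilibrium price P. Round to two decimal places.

82.80

Each firm earns π_i = (230 - Q)q_i - 46q_i.
Setting ∂π_i/∂q_i = 0 with rivals' quantities fixed: 184 - 2q_i - Σ_{j≠i} q_j = 0.
With identical firms every q_j equals q_i, so Σ_{j≠i} q_j = 3q_i and 184 = 5q_i, giving q_i = 184/5.
Total output Q = 736/5, so price P = 230 - 736/5 = 414/5.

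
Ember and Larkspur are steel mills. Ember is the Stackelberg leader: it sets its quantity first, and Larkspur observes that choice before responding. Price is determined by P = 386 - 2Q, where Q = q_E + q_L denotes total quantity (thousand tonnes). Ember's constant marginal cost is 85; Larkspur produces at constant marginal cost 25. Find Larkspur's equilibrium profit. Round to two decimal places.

Solve by backward induction. Given q_E, the follower Larkspur maximises π_L = (386 - 2q_E - 2q_L)q_L - 25q_L.
∂π_L/∂q_L = 361 - 2q_E - 4q_L = 0 gives the reaction function q_L = (361 - 2q_E)/4.
The leader anticipates this reaction. Substituting into P = 386 - 2Q gives P = 411/2 - q_E, so π_E = (411/2 - q_E)q_E - 85q_E.
Leader FOC: 241/2 - 2q_E = 0, so q_E = 241/4.
Then q_L = (361 - 2·(241/4))/4 = 481/8.
Price P = 386 - 2·(963/8) = 581/4.
Larkspur's profit: (581/4 - 25)·(481/8) = 7230.0313.

7230.03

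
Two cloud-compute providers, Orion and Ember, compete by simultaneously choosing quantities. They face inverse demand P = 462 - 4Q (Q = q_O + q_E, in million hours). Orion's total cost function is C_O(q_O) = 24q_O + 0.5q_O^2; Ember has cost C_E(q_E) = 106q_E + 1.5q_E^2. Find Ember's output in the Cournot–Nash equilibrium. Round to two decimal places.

17.49

Orion's profit: π_O = (462 - 4Q)q_O - (24q_O + (1/2)q_O²). Setting ∂π_O/∂q_O = 0: 438 - 9q_O - 4(q_E) = 0.
Ember's first-order condition: 356 - 11q_E - 4(q_O) = 0.
Best responses: q_O = (438 - 4q_E)/9, q_E = (356 - 4q_O)/11.
Substituting one into the other gives q_O = 40.8916 and q_E = 1452/83.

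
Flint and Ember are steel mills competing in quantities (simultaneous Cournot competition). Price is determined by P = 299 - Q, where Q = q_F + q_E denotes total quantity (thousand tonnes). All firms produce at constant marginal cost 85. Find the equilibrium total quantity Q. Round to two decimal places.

Each firm earns π_i = (299 - Q)q_i - 85q_i.
First-order condition (treating rivals' output as given): 214 - 2q_i - q_j = 0.
By symmetry each firm produces the same amount; substituting q_j = q_i yields q_i = 214/3.
Total output Q = 214/3 + 214/3 = 428/3.

142.67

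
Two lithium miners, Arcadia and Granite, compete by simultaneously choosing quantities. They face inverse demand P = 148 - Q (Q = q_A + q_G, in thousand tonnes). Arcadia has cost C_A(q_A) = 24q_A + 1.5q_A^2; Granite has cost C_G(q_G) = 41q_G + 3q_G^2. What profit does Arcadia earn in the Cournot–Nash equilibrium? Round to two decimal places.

1287.35

Arcadia's profit: π_A = (148 - Q)q_A - (24q_A + (3/2)q_A²). Setting ∂π_A/∂q_A = 0: 124 - 5q_A - (q_G) = 0.
Granite's profit: π_G = (148 - Q)q_G - (41q_G + 3q_G²). Setting ∂π_G/∂q_G = 0: 107 - 8q_G - (q_A) = 0.
So q_A = (124 - q_G)/5 and q_G = (107 - q_A)/8.
Solving the pair: q_A = 295/13, q_G = 137/13.
Price P = 148 - 432/13 = 1492/13.
Arcadia's profit: (1492/13)·(295/13) - 24·(295/13) - (3/2)(295/13)² = 1287.3521.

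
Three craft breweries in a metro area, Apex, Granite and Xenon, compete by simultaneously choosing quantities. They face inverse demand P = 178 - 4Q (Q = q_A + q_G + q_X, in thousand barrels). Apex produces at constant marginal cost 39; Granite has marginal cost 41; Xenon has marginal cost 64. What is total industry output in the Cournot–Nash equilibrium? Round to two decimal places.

Apex's profit: π_A = (178 - 4Q)q_A - (39q_A). Setting ∂π_A/∂q_A = 0: 139 - 8q_A - 4(q_G + q_X) = 0.
Granite's first-order condition: 137 - 8q_G - 4(q_A + q_X) = 0.
Xenon's first-order condition: 114 - 8q_X - 4(q_A + q_G) = 0.
Summing all 3 equations gives 390 − 16Q = 0, hence Q = 195/8.
Back-substituting: q_A = (139 − 195/2)/4 = 83/8, q_G = (137 − 195/2)/4 = 79/8, q_X = (114 − 195/2)/4 = 33/8.
Total output Q = 83/8 + 79/8 + 33/8 = 195/8.

24.38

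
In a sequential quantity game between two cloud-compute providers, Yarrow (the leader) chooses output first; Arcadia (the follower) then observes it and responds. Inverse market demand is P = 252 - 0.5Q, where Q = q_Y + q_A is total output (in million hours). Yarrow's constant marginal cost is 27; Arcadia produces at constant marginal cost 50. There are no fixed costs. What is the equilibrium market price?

Solve by backward induction. Given q_Y, the follower Arcadia maximises π_A = (252 - (1/2)q_Y - (1/2)q_A)q_A - 50q_A.
Follower FOC: 202 - (1/2)q_Y - q_A = 0, so q_A(q_Y) = (202 - (1/2)q_Y).
The leader anticipates this reaction. Substituting into P = 252 - 0.5Q gives P = 151 - (1/4)q_Y, so π_Y = (151 - (1/4)q_Y)q_Y - 27q_Y.
Maximising: ∂π_Y/∂q_Y = 124 - (1/2)q_Y = 0, giving q_Y = 248.
Then q_A = (202 - (1/2)·248) = 78.
Total output Q = 326, so price P = 252 - (1/2)·326 = 89.

89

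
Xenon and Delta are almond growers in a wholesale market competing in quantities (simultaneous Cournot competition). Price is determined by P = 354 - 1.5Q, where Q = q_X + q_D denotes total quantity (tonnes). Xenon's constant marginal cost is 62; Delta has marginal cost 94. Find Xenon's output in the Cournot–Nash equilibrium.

72

Xenon's profit: π_X = (354 - 1.5Q)q_X - (62q_X). Setting ∂π_X/∂q_X = 0: 292 - 3q_X - (3/2)(q_D) = 0.
Delta's profit: π_D = (354 - 1.5Q)q_D - (94q_D). Setting ∂π_D/∂q_D = 0: 260 - 3q_D - (3/2)(q_X) = 0.
Rearranging gives the reaction functions q_X = (292 - (3/2)q_D)/3 and q_D = (260 - (3/2)q_X)/3.
Solving the pair: q_X = 72, q_D = 152/3.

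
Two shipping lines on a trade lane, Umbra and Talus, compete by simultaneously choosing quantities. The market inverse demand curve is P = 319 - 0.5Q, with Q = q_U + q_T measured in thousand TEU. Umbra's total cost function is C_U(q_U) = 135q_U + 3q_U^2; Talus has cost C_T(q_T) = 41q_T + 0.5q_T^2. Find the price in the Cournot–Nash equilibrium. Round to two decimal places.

243.25

Umbra's profit: π_U = (319 - 0.5Q)q_U - (135q_U + 3q_U²). Setting ∂π_U/∂q_U = 0: 184 - 7q_U - (1/2)(q_T) = 0.
Talus's profit: π_T = (319 - 0.5Q)q_T - (41q_T + (1/2)q_T²). Setting ∂π_T/∂q_T = 0: 278 - 2q_T - (1/2)(q_U) = 0.
Rearranging gives the reaction functions q_U = (184 - (1/2)q_T)/7 and q_T = (278 - (1/2)q_U)/2.
Solving the pair: q_U = 916/55, q_T = 134.8364.
Total output Q = 151.4909, so price P = 319 - (1/2)·151.4909 = 243.2545.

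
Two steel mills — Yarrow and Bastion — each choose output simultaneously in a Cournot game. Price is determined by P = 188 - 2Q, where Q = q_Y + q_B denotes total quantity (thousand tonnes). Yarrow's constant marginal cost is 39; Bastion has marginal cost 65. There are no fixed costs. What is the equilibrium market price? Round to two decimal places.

Yarrow's profit: π_Y = (188 - 2Q)q_Y - (39q_Y). Setting ∂π_Y/∂q_Y = 0: 149 - 4q_Y - 2(q_B) = 0.
Bastion's profit: π_B = (188 - 2Q)q_B - (65q_B). Setting ∂π_B/∂q_B = 0: 123 - 4q_B - 2(q_Y) = 0.
Rearranging gives the reaction functions q_Y = (149 - 2q_B)/4 and q_B = (123 - 2q_Y)/4.
Solving the pair: q_Y = 175/6, q_B = 97/6.
Total output Q = 136/3, so price P = 188 - 2·(136/3) = 292/3.

97.33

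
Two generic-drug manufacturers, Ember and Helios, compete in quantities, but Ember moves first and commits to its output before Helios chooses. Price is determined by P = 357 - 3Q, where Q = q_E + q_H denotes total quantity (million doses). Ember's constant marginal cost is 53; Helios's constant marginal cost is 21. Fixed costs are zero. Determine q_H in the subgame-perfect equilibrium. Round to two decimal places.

The follower Helios best-responds to any q_E: π_H = (357 - 3Q)q_H - 21q_H.
Follower FOC: 336 - 3q_E - 6q_H = 0, so q_H(q_E) = (336 - 3q_E)/6.
The leader anticipates this reaction. Substituting into P = 357 - 3Q gives P = 189 - (3/2)q_E, so π_E = (189 - (3/2)q_E)q_E - 53q_E.
The leader's first-order condition 136 - 3q_E = 0 yields q_E = 136/3.
Then q_H = (336 - 3·(136/3))/6 = 100/3.

33.33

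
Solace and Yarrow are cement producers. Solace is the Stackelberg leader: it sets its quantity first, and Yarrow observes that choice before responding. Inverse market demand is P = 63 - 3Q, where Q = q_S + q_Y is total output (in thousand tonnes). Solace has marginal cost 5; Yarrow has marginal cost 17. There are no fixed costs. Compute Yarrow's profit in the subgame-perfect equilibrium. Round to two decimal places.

10.08

The follower Yarrow best-responds to any q_S: π_Y = (63 - 3Q)q_Y - 17q_Y.
Setting the follower's marginal profit to zero, 46 - 3q_S - 6q_Y = 0, i.e. q_Y = (46 - 3q_S)/6.
The leader anticipates this reaction. Substituting into P = 63 - 3Q gives P = 40 - (3/2)q_S, so π_S = (40 - (3/2)q_S)q_S - 5q_S.
Leader FOC: 35 - 3q_S = 0, so q_S = 35/3.
Then q_Y = (46 - 3·(35/3))/6 = 11/6.
Price P = 63 - 3·(27/2) = 45/2.
Yarrow's profit: (45/2 - 17)·(11/6) = 121/12.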